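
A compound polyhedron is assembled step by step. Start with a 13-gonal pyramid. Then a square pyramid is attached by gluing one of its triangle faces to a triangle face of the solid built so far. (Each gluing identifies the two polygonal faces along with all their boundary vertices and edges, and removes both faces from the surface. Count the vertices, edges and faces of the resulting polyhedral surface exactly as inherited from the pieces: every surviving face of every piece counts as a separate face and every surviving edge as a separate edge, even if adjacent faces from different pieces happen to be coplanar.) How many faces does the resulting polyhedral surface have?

17

A 13-gonal pyramid: V=14, E=26, F=14.
Attach a square pyramid (V=5, E=8, F=5) along a 3-gon: merge 3 vertices and 3 edges, delete both glued faces → V=16, E=31, F=17.
Check: V − E + F = 16 − 31 + 17 = 2.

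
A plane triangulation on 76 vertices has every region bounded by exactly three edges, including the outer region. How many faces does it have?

148

In a plane triangulation 3F = 2E and V − E + F = 2, so F = 2V − 4 = 2·76 − 4 = 148.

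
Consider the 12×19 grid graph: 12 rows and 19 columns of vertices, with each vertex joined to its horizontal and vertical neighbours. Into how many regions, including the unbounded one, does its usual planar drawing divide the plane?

The grid has V = 12·19 = 228 vertices and E = 12·18 + 19·11 = 425 edges.
F = 2 − V + E = 2 − 228 + 425 = 199.

199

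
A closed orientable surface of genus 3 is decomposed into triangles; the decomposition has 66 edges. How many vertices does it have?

18

χ = 2 − 2·3 = -4, and every face is a triangle so 3F = 2E.
F = 2E/3 = 44. Then V = -4 + E − F = -4 + 66 − 44 = 18.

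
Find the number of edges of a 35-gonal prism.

105

A prism on an n-gon has two n-gon bases and n rectangular sides: V = 2·35 = 70, E = 3·35 = 105, F = 35 + 2 = 37.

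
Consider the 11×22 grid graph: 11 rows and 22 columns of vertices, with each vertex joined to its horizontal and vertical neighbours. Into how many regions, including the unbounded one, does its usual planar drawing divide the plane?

211

The grid has V = 11·22 = 242 vertices and E = 11·21 + 22·10 = 451 edges.
F = 2 − V + E = 2 − 242 + 451 = 211.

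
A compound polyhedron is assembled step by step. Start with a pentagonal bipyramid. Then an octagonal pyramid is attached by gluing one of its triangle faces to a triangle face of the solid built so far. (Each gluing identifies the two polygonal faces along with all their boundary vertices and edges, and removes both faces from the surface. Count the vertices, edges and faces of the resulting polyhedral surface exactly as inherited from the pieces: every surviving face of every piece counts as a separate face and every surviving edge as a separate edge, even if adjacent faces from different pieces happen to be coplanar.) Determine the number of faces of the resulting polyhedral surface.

A pentagonal bipyramid: V=7, E=15, F=10.
Attach an octagonal pyramid (V=9, E=16, F=9) along a 3-gon: merge 3 vertices and 3 edges, delete both glued faces → V=13, E=28, F=17.
Check: V − E + F = 13 − 28 + 17 = 2.

17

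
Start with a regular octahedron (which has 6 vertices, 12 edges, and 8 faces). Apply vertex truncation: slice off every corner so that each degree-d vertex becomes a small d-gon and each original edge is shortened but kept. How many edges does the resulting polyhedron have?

Truncation replaces each original edge-end by a new vertex, so V′ = 2E = 24.
Each original edge survives, and each old vertex of degree d contributes d new edges; summing degrees gives Σd = 2E, so E′ = E + 2E = 3E = 36.
Each original face survives and each original vertex becomes one new face: F′ = F + V = 14.

36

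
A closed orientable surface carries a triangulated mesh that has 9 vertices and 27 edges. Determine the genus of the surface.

1

Every face is a triangle and each edge borders two faces, so 3F = 2·27, giving F = 18.
χ = V − E + F = 9 − 27 + 18 = 0.
For a closed orientable surface χ = 2 − 2g, so g = (2 − (0))/2 = 1.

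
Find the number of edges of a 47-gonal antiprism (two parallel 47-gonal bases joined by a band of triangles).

188

An antiprism on an n-gon has two n-gon caps and 2n triangles: V = 2·47 = 94, E = 4·47 = 188, F = 2·47 + 2 = 96.
Check: V − E + F = 94 − 188 + 96 = 2.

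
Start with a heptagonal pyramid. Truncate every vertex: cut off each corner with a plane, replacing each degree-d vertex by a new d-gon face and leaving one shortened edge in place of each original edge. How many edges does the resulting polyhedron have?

42

The base solid has V = 8, E = 14, F = 8.
Truncation replaces each original edge-end by a new vertex, so V′ = 2E = 28.
Each original edge survives, and each old vertex of degree d contributes d new edges; summing degrees gives Σd = 2E, so E′ = E + 2E = 3E = 42.
Each original face survives and each original vertex becomes one new face: F′ = F + V = 16.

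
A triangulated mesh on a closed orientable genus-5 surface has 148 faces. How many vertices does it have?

66

χ = 2 − 2·5 = -8, and every face is a triangle so 3F = 2E.
E = 3·148/2 = 222. Then V = -8 + E − F = -8 + 222 − 148 = 66.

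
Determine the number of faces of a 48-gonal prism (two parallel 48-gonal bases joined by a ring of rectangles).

50

A prism on an n-gon has two n-gon bases and n rectangular sides: V = 2·48 = 96, E = 3·48 = 144, F = 48 + 2 = 50.
Check: V − E + F = 96 − 144 + 50 = 2.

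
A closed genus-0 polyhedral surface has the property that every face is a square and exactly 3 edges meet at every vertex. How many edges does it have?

12

Each face has 4 edges and each edge borders two faces, so 2E = 4F.
Each vertex has degree 3, so 3V = 2E and hence V = 4F/3.
Euler: V − E + F = 2 ⇒ (4F/3) − (4F/2) + F = 2.
Multiply by 6: (8 − 12 + 6)F = 12, i.e. 2F = 12.
So F = 6, E = 4·6/2 = 12, V = 4·6/3 = 8.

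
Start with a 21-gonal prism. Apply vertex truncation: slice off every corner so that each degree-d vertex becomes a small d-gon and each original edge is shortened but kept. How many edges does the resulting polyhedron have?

The base solid has V = 42, E = 63, F = 23.
Truncation replaces each original edge-end by a new vertex, so V′ = 2E = 126.
Each original edge survives, and each old vertex of degree d contributes d new edges; summing degrees gives Σd = 2E, so E′ = E + 2E = 3E = 189.
Each original face survives and each original vertex becomes one new face: F′ = F + V = 65.

189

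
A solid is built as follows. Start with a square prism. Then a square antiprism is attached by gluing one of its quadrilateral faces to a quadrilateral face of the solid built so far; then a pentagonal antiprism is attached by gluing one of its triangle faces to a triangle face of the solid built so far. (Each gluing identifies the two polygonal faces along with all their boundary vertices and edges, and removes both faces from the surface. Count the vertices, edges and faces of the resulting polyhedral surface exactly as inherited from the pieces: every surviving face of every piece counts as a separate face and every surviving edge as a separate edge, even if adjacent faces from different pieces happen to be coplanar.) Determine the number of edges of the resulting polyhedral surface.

A square prism: V=8, E=12, F=6.
Attach a square antiprism (V=8, E=16, F=10) along a 4-gon: merge 4 vertices and 4 edges, delete both glued faces → V=12, E=24, F=14.
Attach a pentagonal antiprism (V=10, E=20, F=12) along a 3-gon: merge 3 vertices and 3 edges, delete both glued faces → V=19, E=41, F=24.
Check: V − E + F = 19 − 41 + 24 = 2.

41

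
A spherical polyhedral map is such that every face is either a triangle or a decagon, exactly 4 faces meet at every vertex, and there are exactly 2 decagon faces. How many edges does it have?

40

Let x be the number of triangles; then F = 2 + x.
Edge–face incidences: 2E = 10·2 + 3·x = 20 + 3x.
Every vertex has degree 4, so 4V = 2E.
Euler: V − E + F = 2 ⇒ (2E)/4 − E + (2 + x) = 2.
Multiply by 8: 2·(2E) − 4·(2E) + 8·(2 + x) = 16, i.e. 16 + 8x − 2·(20 + 3x) = 16.
Collecting terms: 2x − 24 = 16, so 2x = 40, so x = 20.
Then 2E = 20 + 3·20 = 80, so E = 40, V = 2E/4 = 20, F = 2 + 20 = 22.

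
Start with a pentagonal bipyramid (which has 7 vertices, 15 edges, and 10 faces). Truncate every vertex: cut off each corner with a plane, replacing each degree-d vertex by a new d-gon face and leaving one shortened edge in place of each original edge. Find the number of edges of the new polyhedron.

Truncation replaces each original edge-end by a new vertex, so V′ = 2E = 30.
Each original edge survives, and each old vertex of degree d contributes d new edges; summing degrees gives Σd = 2E, so E′ = E + 2E = 3E = 45.
Each original face survives and each original vertex becomes one new face: F′ = F + V = 17.

45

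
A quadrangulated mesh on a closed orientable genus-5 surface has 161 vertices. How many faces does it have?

χ = 2 − 2·5 = -8, and every face is a square so 4F = 2E.
V − E + F = -8 with E = 4F/2 gives 161 − (4/2 − 1)·F = -8, so F = 169 and E = 338.

169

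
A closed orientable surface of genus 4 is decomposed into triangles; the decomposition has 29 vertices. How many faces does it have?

70

χ = 2 − 2·4 = -6, and every face is a triangle so 3F = 2E.
V − E + F = -6 with E = 3F/2 gives 29 − (3/2 − 1)·F = -6, so F = 70 and E = 105.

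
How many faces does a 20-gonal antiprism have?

42

An antiprism on an n-gon has two n-gon caps and 2n triangles: V = 2·20 = 40, E = 4·20 = 80, F = 2·20 + 2 = 42.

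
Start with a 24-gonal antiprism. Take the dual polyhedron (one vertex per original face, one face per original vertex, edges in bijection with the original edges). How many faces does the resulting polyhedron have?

48

The base solid has V = 48, E = 96, F = 50.
The dual swaps V and F and preserves E: V′ = F = 50, E′ = E = 96, F′ = V = 48.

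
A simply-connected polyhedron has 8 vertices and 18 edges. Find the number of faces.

12

Here V − E + F = 2.
F = 2 − V + E = 2 − 8 + 18 = 12.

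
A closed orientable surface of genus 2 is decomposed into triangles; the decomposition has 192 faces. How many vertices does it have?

χ = 2 − 2·2 = -2, and every face is a triangle so 3F = 2E.
E = 3·192/2 = 288. Then V = -2 + E − F = -2 + 288 − 192 = 94.

94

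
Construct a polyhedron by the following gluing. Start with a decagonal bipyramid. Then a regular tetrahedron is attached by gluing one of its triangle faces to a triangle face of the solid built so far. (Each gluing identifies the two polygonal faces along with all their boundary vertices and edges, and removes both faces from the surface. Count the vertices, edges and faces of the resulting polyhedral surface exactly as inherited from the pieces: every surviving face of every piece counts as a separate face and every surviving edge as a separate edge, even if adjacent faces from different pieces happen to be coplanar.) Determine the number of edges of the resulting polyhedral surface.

A decagonal bipyramid: V=12, E=30, F=20.
Attach a regular tetrahedron (V=4, E=6, F=4) along a 3-gon: merge 3 vertices and 3 edges, delete both glued faces → V=13, E=33, F=22.
Check: V − E + F = 13 − 33 + 22 = 2.

33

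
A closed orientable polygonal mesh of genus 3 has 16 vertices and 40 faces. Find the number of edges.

60

For a closed orientable surface of genus 3, χ = 2 − 2·3 = -4.
E = V + F − (-4) = 16 + 40 − (-4) = 60.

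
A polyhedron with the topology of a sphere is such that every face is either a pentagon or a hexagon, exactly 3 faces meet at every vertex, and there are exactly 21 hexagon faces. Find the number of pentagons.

12

Let x be the number of pentagons; then F = 21 + x.
Edge–face incidences: 2E = 6·21 + 5·x = 126 + 5x.
Every vertex has degree 3, so 3V = 2E.
Euler: V − E + F = 2 ⇒ (2E)/3 − E + (21 + x) = 2.
Multiply by 6: 2·(2E) − 3·(2E) + 6·(21 + x) = 12, i.e. 126 + 6x − (126 + 5x) = 12.
Collecting terms: x = 12.
Then 2E = 126 + 5·12 = 186, so E = 93, V = 2E/3 = 62, F = 21 + 12 = 33.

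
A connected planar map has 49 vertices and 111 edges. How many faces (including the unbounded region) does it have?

64

Euler's formula for a connected plane graph: V − E + F = 2, so F = 2 − 49 + 111 = 64.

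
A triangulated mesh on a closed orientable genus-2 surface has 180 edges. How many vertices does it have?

58

χ = 2 − 2·2 = -2, and every face is a triangle so 3F = 2E.
F = 2E/3 = 120. Then V = -2 + E − F = -2 + 180 − 120 = 58.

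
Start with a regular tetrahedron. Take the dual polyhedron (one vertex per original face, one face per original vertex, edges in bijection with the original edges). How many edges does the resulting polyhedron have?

The base solid has V = 4, E = 6, F = 4.
The dual swaps V and F and preserves E: V′ = F = 4, E′ = E = 6, F′ = V = 4.

6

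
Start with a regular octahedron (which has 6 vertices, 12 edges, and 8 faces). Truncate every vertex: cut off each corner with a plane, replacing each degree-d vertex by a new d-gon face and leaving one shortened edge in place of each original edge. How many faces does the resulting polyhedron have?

Truncation replaces each original edge-end by a new vertex, so V′ = 2E = 24.
Each original edge survives, and each old vertex of degree d contributes d new edges; summing degrees gives Σd = 2E, so E′ = E + 2E = 3E = 36.
Each original face survives and each original vertex becomes one new face: F′ = F + V = 14.

14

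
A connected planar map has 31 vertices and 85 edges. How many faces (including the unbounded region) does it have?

Euler's formula for a connected plane graph: V − E + F = 2, so F = 2 − 31 + 85 = 56.

56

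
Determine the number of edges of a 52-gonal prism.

156

A prism on an n-gon has two n-gon bases and n rectangular sides: V = 2·52 = 104, E = 3·52 = 156, F = 52 + 2 = 54.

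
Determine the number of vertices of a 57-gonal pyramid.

A pyramid on an n-gon base has one n-gon and n triangles: V = 57 + 1 = 58, E = 2·57 = 114, F = 57 + 1 = 58.

58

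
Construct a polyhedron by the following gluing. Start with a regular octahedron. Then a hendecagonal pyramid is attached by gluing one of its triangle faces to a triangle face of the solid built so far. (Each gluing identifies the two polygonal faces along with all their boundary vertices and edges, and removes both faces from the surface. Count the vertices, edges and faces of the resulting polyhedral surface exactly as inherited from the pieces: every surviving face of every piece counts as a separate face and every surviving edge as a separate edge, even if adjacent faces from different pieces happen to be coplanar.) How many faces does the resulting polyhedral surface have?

18

A regular octahedron: V=6, E=12, F=8.
Attach a hendecagonal pyramid (V=12, E=22, F=12) along a 3-gon: merge 3 vertices and 3 edges, delete both glued faces → V=15, E=31, F=18.
Check: V − E + F = 15 − 31 + 18 = 2.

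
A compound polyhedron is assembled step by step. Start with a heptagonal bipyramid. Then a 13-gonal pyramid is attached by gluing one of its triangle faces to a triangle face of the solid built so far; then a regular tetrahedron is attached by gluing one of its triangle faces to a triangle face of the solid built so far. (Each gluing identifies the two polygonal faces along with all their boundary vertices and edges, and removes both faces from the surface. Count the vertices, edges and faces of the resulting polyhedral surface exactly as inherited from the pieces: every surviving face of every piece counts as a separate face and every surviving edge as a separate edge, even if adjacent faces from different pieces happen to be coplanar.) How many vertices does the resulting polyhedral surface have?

A heptagonal bipyramid: V=9, E=21, F=14.
Attach a 13-gonal pyramid (V=14, E=26, F=14) along a 3-gon: merge 3 vertices and 3 edges, delete both glued faces → V=20, E=44, F=26.
Attach a regular tetrahedron (V=4, E=6, F=4) along a 3-gon: merge 3 vertices and 3 edges, delete both glued faces → V=21, E=47, F=28.
Check: V − E + F = 21 − 47 + 28 = 2.

21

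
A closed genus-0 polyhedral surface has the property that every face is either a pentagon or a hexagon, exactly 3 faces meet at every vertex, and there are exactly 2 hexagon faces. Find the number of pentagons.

12

Let x be the number of pentagons; then F = 2 + x.
Edge–face incidences: 2E = 6·2 + 5·x = 12 + 5x.
Every vertex has degree 3, so 3V = 2E.
Euler: V − E + F = 2 ⇒ (2E)/3 − E + (2 + x) = 2.
Multiply by 6: 2·(2E) − 3·(2E) + 6·(2 + x) = 12, i.e. 12 + 6x − (12 + 5x) = 12.
Collecting terms: x = 12.
Then 2E = 12 + 5·12 = 72, so E = 36, V = 2E/3 = 24, F = 2 + 12 = 14.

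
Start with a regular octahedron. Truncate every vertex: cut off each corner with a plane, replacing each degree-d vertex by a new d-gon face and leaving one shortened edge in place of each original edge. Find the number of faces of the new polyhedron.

The base solid has V = 6, E = 12, F = 8.
Truncation replaces each original edge-end by a new vertex, so V′ = 2E = 24.
Each original edge survives, and each old vertex of degree d contributes d new edges; summing degrees gives Σd = 2E, so E′ = E + 2E = 3E = 36.
Each original face survives and each original vertex becomes one new face: F′ = F + V = 14.

14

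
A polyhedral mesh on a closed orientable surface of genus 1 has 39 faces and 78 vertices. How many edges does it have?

117

For a closed orientable surface of genus 1, χ = 2 − 2·1 = 0.
E = V + F − (0) = 78 + 39 − (0) = 117.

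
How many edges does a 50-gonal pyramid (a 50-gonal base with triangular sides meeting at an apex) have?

100

A pyramid on an n-gon base has one n-gon and n triangles: V = 50 + 1 = 51, E = 2·50 = 100, F = 50 + 1 = 51.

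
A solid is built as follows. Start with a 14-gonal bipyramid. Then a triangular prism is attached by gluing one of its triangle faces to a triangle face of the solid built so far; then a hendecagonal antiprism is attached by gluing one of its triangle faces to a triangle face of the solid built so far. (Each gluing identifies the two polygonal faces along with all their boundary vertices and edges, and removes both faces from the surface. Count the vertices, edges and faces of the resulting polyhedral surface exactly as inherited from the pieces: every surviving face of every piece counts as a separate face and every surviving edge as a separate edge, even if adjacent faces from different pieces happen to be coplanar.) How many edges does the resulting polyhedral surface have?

89

A 14-gonal bipyramid: V=16, E=42, F=28.
Attach a triangular prism (V=6, E=9, F=5) along a 3-gon: merge 3 vertices and 3 edges, delete both glued faces → V=19, E=48, F=31.
Attach a hendecagonal antiprism (V=22, E=44, F=24) along a 3-gon: merge 3 vertices and 3 edges, delete both glued faces → V=38, E=89, F=53.
Check: V − E + F = 38 − 89 + 53 = 2.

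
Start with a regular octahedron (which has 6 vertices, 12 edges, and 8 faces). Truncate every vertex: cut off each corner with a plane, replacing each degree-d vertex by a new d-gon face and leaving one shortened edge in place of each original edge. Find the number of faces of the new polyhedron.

Truncation replaces each original edge-end by a new vertex, so V′ = 2E = 24.
Each original edge survives, and each old vertex of degree d contributes d new edges; summing degrees gives Σd = 2E, so E′ = E + 2E = 3E = 36.
Each original face survives and each original vertex becomes one new face: F′ = F + V = 14.

14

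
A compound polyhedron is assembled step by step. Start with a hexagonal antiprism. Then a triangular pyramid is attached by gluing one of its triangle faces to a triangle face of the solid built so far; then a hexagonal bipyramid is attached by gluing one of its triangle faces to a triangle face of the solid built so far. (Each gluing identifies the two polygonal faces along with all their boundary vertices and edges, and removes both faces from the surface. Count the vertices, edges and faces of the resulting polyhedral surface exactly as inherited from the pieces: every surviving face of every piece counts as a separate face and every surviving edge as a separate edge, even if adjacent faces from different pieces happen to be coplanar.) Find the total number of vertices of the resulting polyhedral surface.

18

A hexagonal antiprism: V=12, E=24, F=14.
Attach a triangular pyramid (V=4, E=6, F=4) along a 3-gon: merge 3 vertices and 3 edges, delete both glued faces → V=13, E=27, F=16.
Attach a hexagonal bipyramid (V=8, E=18, F=12) along a 3-gon: merge 3 vertices and 3 edges, delete both glued faces → V=18, E=42, F=26.
Check: V − E + F = 18 − 42 + 26 = 2.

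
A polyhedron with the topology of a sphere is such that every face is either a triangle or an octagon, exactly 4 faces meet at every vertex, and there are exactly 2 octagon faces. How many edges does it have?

32

Let x be the number of triangles; then F = 2 + x.
Edge–face incidences: 2E = 8·2 + 3·x = 16 + 3x.
Every vertex has degree 4, so 4V = 2E.
Euler: V − E + F = 2 ⇒ (2E)/4 − E + (2 + x) = 2.
Multiply by 8: 2·(2E) − 4·(2E) + 8·(2 + x) = 16, i.e. 16 + 8x − 2·(16 + 3x) = 16.
Collecting terms: 2x − 16 = 16, so 2x = 32, so x = 16.
Then 2E = 16 + 3·16 = 64, so E = 32, V = 2E/4 = 16, F = 2 + 16 = 18.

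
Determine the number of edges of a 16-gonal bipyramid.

48

A bipyramid over an n-gon has 2n triangular faces and n + 2 vertices: V = 16 + 2 = 18, E = 3·16 = 48, F = 2·16 = 32.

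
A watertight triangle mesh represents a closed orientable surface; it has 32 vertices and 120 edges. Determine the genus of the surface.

5

Every face is a triangle and each edge borders two faces, so 3F = 2·120, giving F = 80.
χ = V − E + F = 32 − 120 + 80 = -8.
For a closed orientable surface χ = 2 − 2g, so g = (2 − (-8))/2 = 5.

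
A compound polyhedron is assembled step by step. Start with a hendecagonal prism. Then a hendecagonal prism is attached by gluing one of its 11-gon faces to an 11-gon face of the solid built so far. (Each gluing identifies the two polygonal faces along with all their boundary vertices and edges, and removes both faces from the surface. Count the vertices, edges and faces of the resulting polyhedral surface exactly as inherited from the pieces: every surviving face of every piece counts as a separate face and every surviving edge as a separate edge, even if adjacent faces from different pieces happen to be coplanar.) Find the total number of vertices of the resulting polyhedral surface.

33

A hendecagonal prism: V=22, E=33, F=13.
Attach a hendecagonal prism (V=22, E=33, F=13) along an 11-gon: merge 11 vertices and 11 edges, delete both glued faces → V=33, E=55, F=24.
Check: V − E + F = 33 − 55 + 24 = 2.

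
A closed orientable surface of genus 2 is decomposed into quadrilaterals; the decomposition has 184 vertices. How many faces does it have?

186

χ = 2 − 2·2 = -2, and every face is a square so 4F = 2E.
V − E + F = -2 with E = 4F/2 gives 184 − (4/2 − 1)·F = -2, so F = 186 and E = 372.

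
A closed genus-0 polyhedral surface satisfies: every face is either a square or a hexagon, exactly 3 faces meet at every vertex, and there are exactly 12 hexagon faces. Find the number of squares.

Let x be the number of squares; then F = 12 + x.
Edge–face incidences: 2E = 6·12 + 4·x = 72 + 4x.
Every vertex has degree 3, so 3V = 2E.
Euler: V − E + F = 2 ⇒ (2E)/3 − E + (12 + x) = 2.
Multiply by 6: 2·(2E) − 3·(2E) + 6·(12 + x) = 12, i.e. 72 + 6x − (72 + 4x) = 12.
Collecting terms: 2x = 12, so x = 6.
Then 2E = 72 + 4·6 = 96, so E = 48, V = 2E/3 = 32, F = 12 + 6 = 18.

6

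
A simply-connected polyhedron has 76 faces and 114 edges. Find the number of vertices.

Here V − E + F = 2.
V = 2 + E − F = 2 + 114 − 76 = 40.

40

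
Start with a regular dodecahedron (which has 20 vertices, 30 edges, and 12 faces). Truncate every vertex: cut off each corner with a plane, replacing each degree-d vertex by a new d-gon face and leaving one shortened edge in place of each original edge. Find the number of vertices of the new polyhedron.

60

Truncation replaces each original edge-end by a new vertex, so V′ = 2E = 60.
Each original edge survives, and each old vertex of degree d contributes d new edges; summing degrees gives Σd = 2E, so E′ = E + 2E = 3E = 90.
Each original face survives and each original vertex becomes one new face: F′ = F + V = 32.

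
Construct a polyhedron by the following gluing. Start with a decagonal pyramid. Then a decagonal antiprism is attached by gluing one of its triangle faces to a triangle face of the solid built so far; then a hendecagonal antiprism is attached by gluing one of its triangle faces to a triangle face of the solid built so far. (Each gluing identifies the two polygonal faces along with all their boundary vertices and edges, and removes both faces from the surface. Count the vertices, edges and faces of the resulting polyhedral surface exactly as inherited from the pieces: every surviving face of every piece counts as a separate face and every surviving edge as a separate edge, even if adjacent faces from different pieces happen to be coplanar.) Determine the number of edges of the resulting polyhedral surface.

98

A decagonal pyramid: V=11, E=20, F=11.
Attach a decagonal antiprism (V=20, E=40, F=22) along a 3-gon: merge 3 vertices and 3 edges, delete both glued faces → V=28, E=57, F=31.
Attach a hendecagonal antiprism (V=22, E=44, F=24) along a 3-gon: merge 3 vertices and 3 edges, delete both glued faces → V=47, E=98, F=53.
Check: V − E + F = 47 − 98 + 53 = 2.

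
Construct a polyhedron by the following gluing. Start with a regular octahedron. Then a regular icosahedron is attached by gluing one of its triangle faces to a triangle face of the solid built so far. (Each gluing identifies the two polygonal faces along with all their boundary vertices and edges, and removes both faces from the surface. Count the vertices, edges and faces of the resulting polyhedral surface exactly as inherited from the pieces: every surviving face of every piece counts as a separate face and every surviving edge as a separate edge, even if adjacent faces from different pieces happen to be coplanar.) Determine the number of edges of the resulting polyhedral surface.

A regular octahedron: V=6, E=12, F=8.
Attach a regular icosahedron (V=12, E=30, F=20) along a 3-gon: merge 3 vertices and 3 edges, delete both glued faces → V=15, E=39, F=26.
Check: V − E + F = 15 − 39 + 26 = 2.

39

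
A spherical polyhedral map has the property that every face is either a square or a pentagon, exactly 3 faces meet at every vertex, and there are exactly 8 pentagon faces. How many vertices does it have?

Let x be the number of squares; then F = 8 + x.
Edge–face incidences: 2E = 5·8 + 4·x = 40 + 4x.
Every vertex has degree 3, so 3V = 2E.
Euler: V − E + F = 2 ⇒ (2E)/3 − E + (8 + x) = 2.
Multiply by 6: 2·(2E) − 3·(2E) + 6·(8 + x) = 12, i.e. 48 + 6x − (40 + 4x) = 12.
Collecting terms: 2x + 8 = 12, so 2x = 4, so x = 2.
Then 2E = 40 + 4·2 = 48, so E = 24, V = 2E/3 = 16, F = 8 + 2 = 10.

16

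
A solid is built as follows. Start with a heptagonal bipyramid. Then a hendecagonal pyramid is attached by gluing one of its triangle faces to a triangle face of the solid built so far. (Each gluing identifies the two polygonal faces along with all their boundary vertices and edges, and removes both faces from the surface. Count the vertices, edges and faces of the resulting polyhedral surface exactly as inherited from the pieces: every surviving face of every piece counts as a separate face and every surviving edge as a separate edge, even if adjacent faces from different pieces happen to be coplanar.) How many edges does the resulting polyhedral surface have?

A heptagonal bipyramid: V=9, E=21, F=14.
Attach a hendecagonal pyramid (V=12, E=22, F=12) along a 3-gon: merge 3 vertices and 3 edges, delete both glued faces → V=18, E=40, F=24.
Check: V − E + F = 18 − 40 + 24 = 2.

40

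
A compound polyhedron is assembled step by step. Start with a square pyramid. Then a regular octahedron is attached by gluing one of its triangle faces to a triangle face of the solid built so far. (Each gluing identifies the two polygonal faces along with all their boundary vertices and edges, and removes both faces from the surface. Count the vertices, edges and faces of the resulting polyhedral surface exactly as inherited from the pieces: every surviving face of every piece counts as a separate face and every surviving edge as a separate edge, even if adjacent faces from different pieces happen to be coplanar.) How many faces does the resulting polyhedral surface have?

11

A square pyramid: V=5, E=8, F=5.
Attach a regular octahedron (V=6, E=12, F=8) along a 3-gon: merge 3 vertices and 3 edges, delete both glued faces → V=8, E=17, F=11.
Check: V − E + F = 8 − 17 + 11 = 2.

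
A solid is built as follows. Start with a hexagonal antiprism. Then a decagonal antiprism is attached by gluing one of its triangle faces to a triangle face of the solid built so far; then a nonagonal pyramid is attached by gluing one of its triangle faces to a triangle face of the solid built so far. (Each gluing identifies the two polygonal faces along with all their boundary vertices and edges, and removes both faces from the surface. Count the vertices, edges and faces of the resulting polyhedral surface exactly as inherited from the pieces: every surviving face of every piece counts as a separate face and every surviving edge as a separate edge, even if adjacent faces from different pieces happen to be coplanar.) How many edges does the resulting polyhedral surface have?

A hexagonal antiprism: V=12, E=24, F=14.
Attach a decagonal antiprism (V=20, E=40, F=22) along a 3-gon: merge 3 vertices and 3 edges, delete both glued faces → V=29, E=61, F=34.
Attach a nonagonal pyramid (V=10, E=18, F=10) along a 3-gon: merge 3 vertices and 3 edges, delete both glued faces → V=36, E=76, F=42.
Check: V − E + F = 36 − 76 + 42 = 2.

76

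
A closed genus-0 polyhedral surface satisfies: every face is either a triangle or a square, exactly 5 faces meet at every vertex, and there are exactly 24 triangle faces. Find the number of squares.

2

Let x be the number of squares; then F = 24 + x.
Edge–face incidences: 2E = 3·24 + 4·x = 72 + 4x.
Every vertex has degree 5, so 5V = 2E.
Euler: V − E + F = 2 ⇒ (2E)/5 − E + (24 + x) = 2.
Multiply by 10: 2·(2E) − 5·(2E) + 10·(24 + x) = 20, i.e. 240 + 10x − 3·(72 + 4x) = 20.
Collecting terms: −2x + 24 = 20, so −2x = −4, so x = 2.
Then 2E = 72 + 4·2 = 80, so E = 40, V = 2E/5 = 16, F = 24 + 2 = 26.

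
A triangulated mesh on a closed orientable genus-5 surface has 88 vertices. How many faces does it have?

192

χ = 2 − 2·5 = -8, and every face is a triangle so 3F = 2E.
V − E + F = -8 with E = 3F/2 gives 88 − (3/2 − 1)·F = -8, so F = 192 and E = 288.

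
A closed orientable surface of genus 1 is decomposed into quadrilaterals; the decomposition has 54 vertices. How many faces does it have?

χ = 2 − 2·1 = 0, and every face is a square so 4F = 2E.
V − E + F = 0 with E = 4F/2 gives 54 − (4/2 − 1)·F = 0, so F = 54 and E = 108.

54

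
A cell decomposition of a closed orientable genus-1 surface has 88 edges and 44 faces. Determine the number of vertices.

For a closed orientable surface of genus 1, χ = 2 − 2·1 = 0.
V = 0 + E − F = 0 + 88 − 44 = 44.

44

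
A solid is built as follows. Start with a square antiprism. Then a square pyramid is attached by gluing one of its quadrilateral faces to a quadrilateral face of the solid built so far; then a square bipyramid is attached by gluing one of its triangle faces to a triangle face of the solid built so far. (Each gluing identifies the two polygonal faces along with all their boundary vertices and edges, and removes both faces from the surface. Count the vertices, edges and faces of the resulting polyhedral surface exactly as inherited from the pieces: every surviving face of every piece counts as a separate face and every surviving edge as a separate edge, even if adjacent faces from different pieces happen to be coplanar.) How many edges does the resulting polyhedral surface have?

29

A square antiprism: V=8, E=16, F=10.
Attach a square pyramid (V=5, E=8, F=5) along a 4-gon: merge 4 vertices and 4 edges, delete both glued faces → V=9, E=20, F=13.
Attach a square bipyramid (V=6, E=12, F=8) along a 3-gon: merge 3 vertices and 3 edges, delete both glued faces → V=12, E=29, F=19.
Check: V − E + F = 12 − 29 + 19 = 2.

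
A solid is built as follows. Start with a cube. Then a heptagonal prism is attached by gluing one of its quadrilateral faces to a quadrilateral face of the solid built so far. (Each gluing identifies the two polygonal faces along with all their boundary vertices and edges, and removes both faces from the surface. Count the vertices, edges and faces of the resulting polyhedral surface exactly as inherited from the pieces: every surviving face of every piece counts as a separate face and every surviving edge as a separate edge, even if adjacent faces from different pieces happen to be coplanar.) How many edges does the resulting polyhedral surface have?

29

A cube: V=8, E=12, F=6.
Attach a heptagonal prism (V=14, E=21, F=9) along a 4-gon: merge 4 vertices and 4 edges, delete both glued faces → V=18, E=29, F=13.
Check: V − E + F = 18 − 29 + 13 = 2.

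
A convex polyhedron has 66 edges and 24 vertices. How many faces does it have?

44

Here V − E + F = 2.
F = 2 − V + E = 2 − 24 + 66 = 44.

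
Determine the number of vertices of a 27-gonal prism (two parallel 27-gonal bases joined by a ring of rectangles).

A prism on an n-gon has two n-gon bases and n rectangular sides: V = 2·27 = 54, E = 3·27 = 81, F = 27 + 2 = 29.

54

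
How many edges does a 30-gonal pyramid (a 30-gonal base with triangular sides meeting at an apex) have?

A pyramid on an n-gon base has one n-gon and n triangles: V = 30 + 1 = 31, E = 2·30 = 60, F = 30 + 1 = 31.

60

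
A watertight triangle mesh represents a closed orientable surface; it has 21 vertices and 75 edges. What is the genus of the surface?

Every face is a triangle and each edge borders two faces, so 3F = 2·75, giving F = 50.
χ = V − E + F = 21 − 75 + 50 = -4.
For a closed orientable surface χ = 2 − 2g, so g = (2 − (-4))/2 = 3.

3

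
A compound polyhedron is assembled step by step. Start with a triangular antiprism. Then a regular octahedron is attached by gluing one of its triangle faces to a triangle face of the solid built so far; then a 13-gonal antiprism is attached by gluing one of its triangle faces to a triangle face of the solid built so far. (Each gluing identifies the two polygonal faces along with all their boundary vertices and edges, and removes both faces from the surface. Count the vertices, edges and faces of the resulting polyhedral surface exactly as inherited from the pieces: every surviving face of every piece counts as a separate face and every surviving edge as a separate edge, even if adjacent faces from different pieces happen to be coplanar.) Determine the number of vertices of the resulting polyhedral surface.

32

A triangular antiprism: V=6, E=12, F=8.
Attach a regular octahedron (V=6, E=12, F=8) along a 3-gon: merge 3 vertices and 3 edges, delete both glued faces → V=9, E=21, F=14.
Attach a 13-gonal antiprism (V=26, E=52, F=28) along a 3-gon: merge 3 vertices and 3 edges, delete both glued faces → V=32, E=70, F=40.
Check: V − E + F = 32 − 70 + 40 = 2.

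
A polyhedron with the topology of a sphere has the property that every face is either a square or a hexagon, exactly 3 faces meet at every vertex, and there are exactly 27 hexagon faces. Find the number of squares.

6

Let x be the number of squares; then F = 27 + x.
Edge–face incidences: 2E = 6·27 + 4·x = 162 + 4x.
Every vertex has degree 3, so 3V = 2E.
Euler: V − E + F = 2 ⇒ (2E)/3 − E + (27 + x) = 2.
Multiply by 6: 2·(2E) − 3·(2E) + 6·(27 + x) = 12, i.e. 162 + 6x − (162 + 4x) = 12.
Collecting terms: 2x = 12, so x = 6.
Then 2E = 162 + 4·6 = 186, so E = 93, V = 2E/3 = 62, F = 27 + 6 = 33.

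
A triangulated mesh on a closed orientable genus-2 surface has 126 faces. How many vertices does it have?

61

χ = 2 − 2·2 = -2, and every face is a triangle so 3F = 2E.
E = 3·126/2 = 189. Then V = -2 + E − F = -2 + 189 − 126 = 61.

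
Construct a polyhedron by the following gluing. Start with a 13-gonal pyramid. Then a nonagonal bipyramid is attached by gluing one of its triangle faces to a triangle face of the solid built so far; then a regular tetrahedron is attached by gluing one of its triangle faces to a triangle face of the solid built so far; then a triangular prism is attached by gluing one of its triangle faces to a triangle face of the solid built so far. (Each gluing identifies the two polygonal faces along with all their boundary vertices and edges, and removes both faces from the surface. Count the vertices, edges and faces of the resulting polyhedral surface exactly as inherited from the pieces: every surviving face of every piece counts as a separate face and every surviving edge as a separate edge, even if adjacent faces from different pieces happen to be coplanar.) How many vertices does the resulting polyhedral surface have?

26

A 13-gonal pyramid: V=14, E=26, F=14.
Attach a nonagonal bipyramid (V=11, E=27, F=18) along a 3-gon: merge 3 vertices and 3 edges, delete both glued faces → V=22, E=50, F=30.
Attach a regular tetrahedron (V=4, E=6, F=4) along a 3-gon: merge 3 vertices and 3 edges, delete both glued faces → V=23, E=53, F=32.
Attach a triangular prism (V=6, E=9, F=5) along a 3-gon: merge 3 vertices and 3 edges, delete both glued faces → V=26, E=59, F=35.
Check: V − E + F = 26 − 59 + 35 = 2.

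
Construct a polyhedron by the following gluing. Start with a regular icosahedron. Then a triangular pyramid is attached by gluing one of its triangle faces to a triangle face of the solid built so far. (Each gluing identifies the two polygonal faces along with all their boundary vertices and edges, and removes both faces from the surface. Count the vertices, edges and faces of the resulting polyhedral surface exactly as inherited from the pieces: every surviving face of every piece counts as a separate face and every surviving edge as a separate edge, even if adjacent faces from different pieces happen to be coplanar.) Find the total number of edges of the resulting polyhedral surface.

A regular icosahedron: V=12, E=30, F=20.
Attach a triangular pyramid (V=4, E=6, F=4) along a 3-gon: merge 3 vertices and 3 edges, delete both glued faces → V=13, E=33, F=22.
Check: V − E + F = 13 − 33 + 22 = 2.

33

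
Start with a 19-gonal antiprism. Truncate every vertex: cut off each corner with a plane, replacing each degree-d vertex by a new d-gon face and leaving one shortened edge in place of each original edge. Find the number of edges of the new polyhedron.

The base solid has V = 38, E = 76, F = 40.
Truncation replaces each original edge-end by a new vertex, so V′ = 2E = 152.
Each original edge survives, and each old vertex of degree d contributes d new edges; summing degrees gives Σd = 2E, so E′ = E + 2E = 3E = 228.
Each original face survives and each original vertex becomes one new face: F′ = F + V = 78.

228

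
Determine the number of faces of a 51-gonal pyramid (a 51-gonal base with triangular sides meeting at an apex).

52

A pyramid on an n-gon base has one n-gon and n triangles: V = 51 + 1 = 52, E = 2·51 = 102, F = 51 + 1 = 52.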